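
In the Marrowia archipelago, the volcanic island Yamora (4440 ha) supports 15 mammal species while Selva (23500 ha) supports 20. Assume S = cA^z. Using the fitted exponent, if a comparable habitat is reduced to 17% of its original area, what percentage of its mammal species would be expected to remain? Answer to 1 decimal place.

73.6%

z = ln(20/15) / ln(23500/4440) = 0.2877 / 1.6663 = 0.1726
S_new/S_old = (A_new/A_old)^z = 0.17^0.1726 = exp(0.1726 × -1.7720) = 0.7364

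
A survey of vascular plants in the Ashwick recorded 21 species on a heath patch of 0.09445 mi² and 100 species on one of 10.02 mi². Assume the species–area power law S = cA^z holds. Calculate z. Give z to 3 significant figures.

0.335

Taking logs: ln S = ln c + z ln A, so z = (ln S₂ − ln S₁)/(ln A₂ − ln A₁).
z = ln(100/21) / ln(10.02/0.09445) = ln(4.762) / ln(106.1) = 1.5606 / 4.6643 = 0.3346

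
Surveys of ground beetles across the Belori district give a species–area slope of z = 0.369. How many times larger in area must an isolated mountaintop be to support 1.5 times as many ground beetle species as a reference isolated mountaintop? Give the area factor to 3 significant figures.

3.00

(A₂/A₁)^0.369 = 1.5, so A₂/A₁ = 1.5^(1/0.369) = 1.5^2.71
ln(A₂/A₁) = ln 1.5 / 0.369 = 0.4055 / 0.369 = 1.0988
A₂/A₁ = e^1.0988 ≈ 3.001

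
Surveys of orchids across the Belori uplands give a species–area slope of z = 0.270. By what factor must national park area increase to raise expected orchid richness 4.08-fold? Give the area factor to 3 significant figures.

183

(A₂/A₁)^0.27 = 4.08, so A₂/A₁ = 4.08^(1/0.27) = 4.08^3.704
ln(A₂/A₁) = ln 4.08 / 0.27 = 1.4061 / 0.27 = 5.2078
A₂/A₁ = e^5.2078 ≈ 182.7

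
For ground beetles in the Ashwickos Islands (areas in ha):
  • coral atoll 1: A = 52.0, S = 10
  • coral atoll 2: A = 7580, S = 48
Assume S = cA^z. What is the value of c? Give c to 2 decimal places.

2.88

z = ln(S₂/S₁) / ln(A₂/A₁) = ln(48/10) / ln(7580/52) = 1.5686 / 4.9820 = 0.3149
c = S₁ / A₁^z = 10 / 52^0.3149 = 10 / 3.47 = 2.882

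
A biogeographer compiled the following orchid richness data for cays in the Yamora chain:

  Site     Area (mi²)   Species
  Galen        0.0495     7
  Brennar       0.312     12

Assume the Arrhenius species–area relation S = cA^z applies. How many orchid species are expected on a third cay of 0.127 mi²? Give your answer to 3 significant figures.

z = ln(12/7) / ln(0.312/0.0495) = 0.5390 / 1.8410 = 0.2928
c = 7 / 0.0495^0.2928 = 7 / 0.4148 = 16.88
S₃ = 16.88 × 0.127^0.2928 = 16.88 × 0.5465 ≈ 9.224

9.22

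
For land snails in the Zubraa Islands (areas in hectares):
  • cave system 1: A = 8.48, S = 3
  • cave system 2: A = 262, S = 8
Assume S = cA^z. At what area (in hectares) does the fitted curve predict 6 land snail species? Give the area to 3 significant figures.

z = ln(8/3) / ln(262/8.48) = 0.9808 / 3.4306 = 0.2859
c = 3 / 8.48^0.2859 = 3 / 1.843 = 1.628
A = (6/1.628)^(1/0.2859) ⇒ ln A = ln(3.685)/0.2859 = 4.5621
A = e^4.5621 ≈ 95.79 hectares

95.8 hectares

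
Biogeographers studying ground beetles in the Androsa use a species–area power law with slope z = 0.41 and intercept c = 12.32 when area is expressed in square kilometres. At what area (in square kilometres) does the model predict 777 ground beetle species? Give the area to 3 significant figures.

24500 square kilometres

777 = 12.32 × A^0.41  ⇒  A^0.41 = 777/12.32 = 63.07
ln A = ln(63.07) / 0.41 = 4.1442 / 0.41 = 10.1078
A = e^10.1078 ≈ 24535 square kilometres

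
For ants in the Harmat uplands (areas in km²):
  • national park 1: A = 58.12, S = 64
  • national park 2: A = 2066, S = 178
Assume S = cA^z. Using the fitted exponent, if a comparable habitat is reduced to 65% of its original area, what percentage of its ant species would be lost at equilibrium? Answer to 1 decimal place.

11.6%

z = ln(178/64) / ln(2066/58.12) = 1.0229 / 3.5709 = 0.2865
S_new/S_old = (A_new/A_old)^z = 0.65^0.2865 = exp(0.2865 × -0.4308) = 0.8839
Fraction lost = 1 − 0.8839 = 0.1161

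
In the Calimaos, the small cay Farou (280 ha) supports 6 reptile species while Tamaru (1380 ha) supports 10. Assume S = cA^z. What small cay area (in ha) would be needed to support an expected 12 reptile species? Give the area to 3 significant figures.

2440 ha

z = ln(10/6) / ln(1380/280) = 0.5108 / 1.5950 = 0.3203
c = 6 / 280^0.3203 = 6 / 6.077 = 0.9873
A = (12/0.9873)^(1/0.3203) ⇒ ln A = ln(12.15)/0.3203 = 7.7991
A = e^7.7991 ≈ 2438 ha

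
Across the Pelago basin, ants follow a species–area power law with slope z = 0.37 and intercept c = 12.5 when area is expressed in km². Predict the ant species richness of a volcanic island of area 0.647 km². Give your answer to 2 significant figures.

S = 12.5 × 0.647^0.37 = 12.5 × 0.8512 ≈ 10.64

11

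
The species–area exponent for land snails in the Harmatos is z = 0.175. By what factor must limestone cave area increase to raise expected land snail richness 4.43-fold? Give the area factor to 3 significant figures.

4940

(A₂/A₁)^0.175 = 4.43, so A₂/A₁ = 4.43^(1/0.175) = 4.43^5.714
ln(A₂/A₁) = ln 4.43 / 0.175 = 1.4884 / 0.175 = 8.5051
A₂/A₁ = e^8.5051 ≈ 4940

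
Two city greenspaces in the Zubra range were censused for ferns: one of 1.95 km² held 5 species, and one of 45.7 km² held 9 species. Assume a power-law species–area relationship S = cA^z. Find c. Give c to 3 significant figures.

z = ln(S₂/S₁) / ln(A₂/A₁) = ln(9/5) / ln(45.7/1.95) = 0.5878 / 3.1543 = 0.1863
c = S₁ / A₁^z = 5 / 1.95^0.1863 = 5 / 1.133 = 4.415

4.41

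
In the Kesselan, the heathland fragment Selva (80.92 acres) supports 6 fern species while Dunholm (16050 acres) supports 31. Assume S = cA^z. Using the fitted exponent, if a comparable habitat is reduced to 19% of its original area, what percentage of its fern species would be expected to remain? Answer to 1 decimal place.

z = ln(31/6) / ln(16050/80.92) = 1.6422 / 5.2900 = 0.3104
S_new/S_old = (A_new/A_old)^z = 0.19^0.3104 = exp(0.3104 × -1.6607) = 0.5972

59.7%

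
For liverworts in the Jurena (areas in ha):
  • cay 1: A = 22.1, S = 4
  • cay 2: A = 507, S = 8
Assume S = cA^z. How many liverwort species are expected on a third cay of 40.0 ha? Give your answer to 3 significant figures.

z = ln(8/4) / ln(507/22.1) = 0.6931 / 3.1329 = 0.2212
c = 4 / 22.1^0.2212 = 4 / 1.984 = 2.017
S₃ = 2.017 × 40^0.2212 = 2.017 × 2.262 ≈ 4.561

4.56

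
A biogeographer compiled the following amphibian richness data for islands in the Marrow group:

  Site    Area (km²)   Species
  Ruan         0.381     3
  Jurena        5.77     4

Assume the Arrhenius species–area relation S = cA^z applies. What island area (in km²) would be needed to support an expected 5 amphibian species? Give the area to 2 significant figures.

47 km²

z = ln(4/3) / ln(5.77/0.381) = 0.2877 / 2.7176 = 0.1059
c = 3 / 0.381^0.1059 = 3 / 0.9029 = 3.323
A = (5/3.323)^(1/0.1059) ⇒ ln A = ln(1.505)/0.1059 = 3.8606
A = e^3.8606 ≈ 47.5 km²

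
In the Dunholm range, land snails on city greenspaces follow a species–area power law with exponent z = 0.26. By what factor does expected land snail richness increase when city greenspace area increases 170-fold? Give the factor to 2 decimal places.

S₂/S₁ = (A₂/A₁)^z = 170^0.26
ln(S₂/S₁) = 0.26 × ln 170 = 0.26 × 5.1358 = 1.3353
S₂/S₁ = e^1.3353 ≈ 3.801

3.80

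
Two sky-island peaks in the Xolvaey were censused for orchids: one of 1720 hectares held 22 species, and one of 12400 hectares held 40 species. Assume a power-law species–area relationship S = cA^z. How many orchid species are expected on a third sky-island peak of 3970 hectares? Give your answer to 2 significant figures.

28

z = ln(40/22) / ln(12400/1720) = 0.5978 / 1.9754 = 0.3026
c = 22 / 1720^0.3026 = 22 / 9.533 = 2.308
S₃ = 2.308 × 3970^0.3026 = 2.308 × 12.28 ≈ 28.34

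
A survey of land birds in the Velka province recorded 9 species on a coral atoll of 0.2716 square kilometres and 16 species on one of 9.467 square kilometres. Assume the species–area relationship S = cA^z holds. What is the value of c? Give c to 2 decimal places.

z = ln(S₂/S₁) / ln(A₂/A₁) = ln(16/9) / ln(9.467/0.2716) = 0.5754 / 3.5512 = 0.1620
c = S₁ / A₁^z = 9 / 0.2716^0.1620 = 9 / 0.8096 = 11.12

11.12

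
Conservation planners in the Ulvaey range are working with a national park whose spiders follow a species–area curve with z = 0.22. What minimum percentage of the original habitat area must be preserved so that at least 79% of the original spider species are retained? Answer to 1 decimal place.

Need (A_new/A_old)^0.22 = 0.79, so A_new/A_old = 0.79^(1/0.22) = 0.79^4.545
ln(A_new/A_old) = ln 0.79 / 0.22 = -0.2357 / 0.22 = -1.0715
A_new/A_old = e^-1.0715 ≈ 0.3425

34.3%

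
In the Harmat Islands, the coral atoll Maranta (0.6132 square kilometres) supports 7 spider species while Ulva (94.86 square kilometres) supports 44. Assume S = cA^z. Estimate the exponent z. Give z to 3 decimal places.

0.365

Taking logs: ln S = ln c + z ln A, so z = (ln S₂ − ln S₁)/(ln A₂ − ln A₁).
z = ln(44/7) / ln(94.86/0.6132) = ln(6.286) / ln(154.7) = 1.8383 / 5.0415 = 0.3646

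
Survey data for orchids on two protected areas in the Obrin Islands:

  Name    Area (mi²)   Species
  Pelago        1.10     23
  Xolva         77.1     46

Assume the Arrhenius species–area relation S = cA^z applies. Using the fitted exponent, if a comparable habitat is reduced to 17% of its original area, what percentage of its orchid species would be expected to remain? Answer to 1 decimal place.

74.9%

z = ln(46/23) / ln(77.1/1.1) = 0.6931 / 4.2498 = 0.1631
S_new/S_old = (A_new/A_old)^z = 0.17^0.1631 = exp(0.1631 × -1.7720) = 0.749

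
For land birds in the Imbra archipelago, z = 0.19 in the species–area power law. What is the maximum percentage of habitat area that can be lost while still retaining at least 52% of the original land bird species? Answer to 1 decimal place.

96.8%

Need (A_new/A_old)^0.19 = 0.52, so A_new/A_old = 0.52^(1/0.19) = 0.52^5.263
ln(A_new/A_old) = ln 0.52 / 0.19 = -0.6539 / 0.19 = -3.4417
A_new/A_old = e^-3.4417 ≈ 0.03201
Fraction that can be lost = 1 − 0.03201 = 0.968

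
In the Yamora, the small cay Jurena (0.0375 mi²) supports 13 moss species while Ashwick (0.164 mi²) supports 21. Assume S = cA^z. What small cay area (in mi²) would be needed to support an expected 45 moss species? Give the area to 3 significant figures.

z = ln(21/13) / ln(0.164/0.0375) = 0.4796 / 1.4755 = 0.3250
c = 13 / 0.0375^0.3250 = 13 / 0.344 = 37.79
A = (45/37.79)^(1/0.3250) ⇒ ln A = ln(1.191)/0.3250 = 0.5370
A = e^0.5370 ≈ 1.711 mi²

1.71 mi²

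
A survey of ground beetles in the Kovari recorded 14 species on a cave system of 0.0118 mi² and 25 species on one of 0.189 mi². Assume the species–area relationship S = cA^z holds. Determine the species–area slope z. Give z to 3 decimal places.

Taking logs: ln S = ln c + z ln A, so z = (ln S₂ − ln S₁)/(ln A₂ − ln A₁).
z = ln(25/14) / ln(0.189/0.0118) = ln(1.786) / ln(16.02) = 0.5798 / 2.7736 = 0.2090

0.209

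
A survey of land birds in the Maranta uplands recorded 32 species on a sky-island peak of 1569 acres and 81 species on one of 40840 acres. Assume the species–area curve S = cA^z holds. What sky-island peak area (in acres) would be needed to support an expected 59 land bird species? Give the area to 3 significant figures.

13400 acres

z = ln(81/32) / ln(40840/1569) = 0.9287 / 3.2592 = 0.2849
c = 32 / 1569^0.2849 = 32 / 8.139 = 3.932
A = (59/3.932)^(1/0.2849) ⇒ ln A = ln(15.01)/0.2849 = 9.5052
A = e^9.5052 ≈ 13430 acres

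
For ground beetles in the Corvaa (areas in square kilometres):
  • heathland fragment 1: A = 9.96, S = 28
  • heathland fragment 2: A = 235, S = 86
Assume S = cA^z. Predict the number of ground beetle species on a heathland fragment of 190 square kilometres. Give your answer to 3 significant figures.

79.7

z = ln(86/28) / ln(235/9.96) = 1.1221 / 3.1610 = 0.3550
c = 28 / 9.96^0.3550 = 28 / 2.261 = 12.38
S₃ = 12.38 × 190^0.3550 = 12.38 × 6.441 ≈ 79.75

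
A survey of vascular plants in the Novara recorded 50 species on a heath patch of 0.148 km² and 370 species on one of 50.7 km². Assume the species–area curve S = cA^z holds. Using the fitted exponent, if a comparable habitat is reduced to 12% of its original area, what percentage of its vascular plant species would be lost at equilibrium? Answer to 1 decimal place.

z = ln(370/50) / ln(50.7/0.148) = 2.0015 / 5.8365 = 0.3429
S_new/S_old = (A_new/A_old)^z = 0.12^0.3429 = exp(0.3429 × -2.1203) = 0.4833
Fraction lost = 1 − 0.4833 = 0.5167

51.7%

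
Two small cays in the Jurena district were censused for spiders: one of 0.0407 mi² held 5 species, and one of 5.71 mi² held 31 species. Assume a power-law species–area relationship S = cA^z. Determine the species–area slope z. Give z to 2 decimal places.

Taking logs: ln S = ln c + z ln A, so z = (ln S₂ − ln S₁)/(ln A₂ − ln A₁).
z = ln(31/5) / ln(5.71/0.0407) = ln(6.2) / ln(140.3) = 1.8245 / 4.9437 = 0.3691

0.37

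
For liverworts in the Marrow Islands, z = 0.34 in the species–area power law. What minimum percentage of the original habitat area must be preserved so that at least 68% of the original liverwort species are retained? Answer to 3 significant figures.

Need (A_new/A_old)^0.34 = 0.68, so A_new/A_old = 0.68^(1/0.34) = 0.68^2.941
ln(A_new/A_old) = ln 0.68 / 0.34 = -0.3857 / 0.34 = -1.1343
A_new/A_old = e^-1.1343 ≈ 0.3216

32.2%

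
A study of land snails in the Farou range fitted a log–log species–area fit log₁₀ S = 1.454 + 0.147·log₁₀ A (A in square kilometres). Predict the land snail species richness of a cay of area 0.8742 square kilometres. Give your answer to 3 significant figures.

S = 28.44 × 0.8742^0.147
ln S = ln 28.44 + 0.147 × ln 0.8742 = 3.3480 + 0.147 × -0.1344 = 3.3282
S = e^3.3282 ≈ 27.89

27.9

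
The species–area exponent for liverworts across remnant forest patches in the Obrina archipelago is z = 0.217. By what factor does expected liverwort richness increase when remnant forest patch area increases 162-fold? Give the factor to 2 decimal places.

3.02

S₂/S₁ = (A₂/A₁)^z = 162^0.217
ln(S₂/S₁) = 0.217 × ln 162 = 0.217 × 5.0876 = 1.1040
S₂/S₁ = e^1.1040 ≈ 3.016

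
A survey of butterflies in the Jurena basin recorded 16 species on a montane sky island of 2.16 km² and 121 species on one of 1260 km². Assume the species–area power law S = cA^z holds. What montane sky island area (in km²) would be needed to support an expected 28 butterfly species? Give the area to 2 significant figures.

13 km²

z = ln(121/16) / ln(1260/2.16) = 2.0232 / 6.3688 = 0.3177
c = 16 / 2.16^0.3177 = 16 / 1.277 = 12.53
A = (28/12.53)^(1/0.3177) ⇒ ln A = ln(2.235)/0.3177 = 2.5317
A = e^2.5317 ≈ 12.57 km²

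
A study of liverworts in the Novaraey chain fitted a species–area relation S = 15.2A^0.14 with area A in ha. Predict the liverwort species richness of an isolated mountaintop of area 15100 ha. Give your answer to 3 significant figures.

S = 15.2 × 15100^0.14
ln S = ln 15.2 + 0.14 × ln 15100 = 2.7213 + 0.14 × 9.6225 = 4.0684
S = e^4.0684 ≈ 58.47

58.5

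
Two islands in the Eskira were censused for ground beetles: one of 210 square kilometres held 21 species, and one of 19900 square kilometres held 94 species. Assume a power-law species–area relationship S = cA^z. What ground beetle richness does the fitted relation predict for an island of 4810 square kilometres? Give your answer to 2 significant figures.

z = ln(94/21) / ln(19900/210) = 1.4988 / 4.5514 = 0.3293
c = 21 / 210^0.3293 = 21 / 5.817 = 3.61
S₃ = 3.61 × 4810^0.3293 = 3.61 × 16.31 ≈ 58.89

59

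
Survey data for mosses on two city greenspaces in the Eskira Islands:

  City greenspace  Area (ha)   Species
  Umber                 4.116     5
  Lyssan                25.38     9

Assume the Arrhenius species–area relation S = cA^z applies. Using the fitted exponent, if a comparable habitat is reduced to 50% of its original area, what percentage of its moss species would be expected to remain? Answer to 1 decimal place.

79.9%

z = ln(9/5) / ln(25.38/4.116) = 0.5878 / 1.8191 = 0.3231
S_new/S_old = (A_new/A_old)^z = 0.5^0.3231 = exp(0.3231 × -0.6931) = 0.7993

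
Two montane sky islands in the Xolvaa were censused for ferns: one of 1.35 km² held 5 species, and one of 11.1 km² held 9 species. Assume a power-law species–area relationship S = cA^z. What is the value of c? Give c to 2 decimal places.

4.60

z = ln(S₂/S₁) / ln(A₂/A₁) = ln(9/5) / ln(11.1/1.35) = 0.5878 / 2.1068 = 0.2790
c = S₁ / A₁^z = 5 / 1.35^0.2790 = 5 / 1.087 = 4.598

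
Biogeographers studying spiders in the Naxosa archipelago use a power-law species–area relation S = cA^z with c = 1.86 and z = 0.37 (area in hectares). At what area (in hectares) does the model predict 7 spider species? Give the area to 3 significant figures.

7 = 1.86 × A^0.37  ⇒  A^0.37 = 7/1.86 = 3.763
ln A = ln(3.763) / 0.37 = 1.3253 / 0.37 = 3.5820
A = e^3.5820 ≈ 35.94 hectares

35.9 hectares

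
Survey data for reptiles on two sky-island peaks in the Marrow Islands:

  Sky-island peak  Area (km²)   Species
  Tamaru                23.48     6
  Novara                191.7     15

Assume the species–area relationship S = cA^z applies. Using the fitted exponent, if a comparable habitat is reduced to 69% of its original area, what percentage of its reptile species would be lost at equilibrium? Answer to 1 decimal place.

14.9%

z = ln(15/6) / ln(191.7/23.48) = 0.9163 / 2.0998 = 0.4364
S_new/S_old = (A_new/A_old)^z = 0.69^0.4364 = exp(0.4364 × -0.3711) = 0.8505
Fraction lost = 1 − 0.8505 = 0.1495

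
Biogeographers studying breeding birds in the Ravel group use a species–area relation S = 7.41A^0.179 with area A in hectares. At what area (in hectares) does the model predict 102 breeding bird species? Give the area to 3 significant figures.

102 = 7.41 × A^0.179  ⇒  A^0.179 = 102/7.41 = 13.77
ln A = ln(13.77) / 0.179 = 2.6221 / 0.179 = 14.6488
A = e^14.6488 ≈ 2300967 hectares

2300000 hectares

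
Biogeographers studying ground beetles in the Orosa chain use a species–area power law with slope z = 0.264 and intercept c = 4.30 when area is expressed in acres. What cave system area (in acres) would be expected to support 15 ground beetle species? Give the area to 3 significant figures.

114 acres

15 = 4.3 × A^0.264  ⇒  A^0.264 = 15/4.3 = 3.488
ln A = ln(3.488) / 0.264 = 1.2494 / 0.264 = 4.7327
A = e^4.7327 ≈ 113.6 acres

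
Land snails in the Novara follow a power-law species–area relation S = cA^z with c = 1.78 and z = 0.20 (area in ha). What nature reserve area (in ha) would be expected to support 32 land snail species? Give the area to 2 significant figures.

32 = 1.78 × A^0.2  ⇒  A^0.2 = 32/1.78 = 17.98
ln A = ln(17.98) / 0.2 = 2.8891 / 0.2 = 14.4456
A = e^14.4456 ≈ 1877802 ha

1900000 ha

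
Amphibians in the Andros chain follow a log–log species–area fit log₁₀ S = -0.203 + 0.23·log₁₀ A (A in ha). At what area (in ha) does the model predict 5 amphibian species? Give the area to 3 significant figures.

8350 ha

5 = 0.6266 × A^0.23  ⇒  A^0.23 = 5/0.6266 = 7.979
ln A = ln(7.979) / 0.23 = 2.0769 / 0.23 = 9.0298
A = e^9.0298 ≈ 8349 ha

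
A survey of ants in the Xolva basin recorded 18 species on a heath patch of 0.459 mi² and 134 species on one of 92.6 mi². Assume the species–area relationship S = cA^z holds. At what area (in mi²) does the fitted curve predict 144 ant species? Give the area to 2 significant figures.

110 mi²

z = ln(134/18) / ln(92.6/0.459) = 2.0075 / 5.3070 = 0.3783
c = 18 / 0.459^0.3783 = 18 / 0.7449 = 24.17
A = (144/24.17)^(1/0.3783) ⇒ ln A = ln(5.959)/0.3783 = 4.7186
A = e^4.7186 ≈ 112 mi²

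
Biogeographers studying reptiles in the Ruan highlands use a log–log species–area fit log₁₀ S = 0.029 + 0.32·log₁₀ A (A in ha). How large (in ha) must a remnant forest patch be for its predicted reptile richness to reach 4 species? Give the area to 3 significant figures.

4 = 1.069 × A^0.32  ⇒  A^0.32 = 4/1.069 = 3.742
ln A = ln(3.742) / 0.32 = 1.3195 / 0.32 = 4.1235
A = e^4.1235 ≈ 61.77 ha

61.8 ha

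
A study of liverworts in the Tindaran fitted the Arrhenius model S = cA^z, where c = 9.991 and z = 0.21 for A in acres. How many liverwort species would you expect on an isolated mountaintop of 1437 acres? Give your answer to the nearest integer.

S = 9.991 × 1437^0.21 = 9.991 × 4.603 ≈ 45.99

46 species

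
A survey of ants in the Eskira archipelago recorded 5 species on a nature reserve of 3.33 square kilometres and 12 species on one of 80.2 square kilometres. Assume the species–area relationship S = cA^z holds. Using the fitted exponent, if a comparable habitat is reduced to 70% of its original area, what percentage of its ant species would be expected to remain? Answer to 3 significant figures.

z = ln(12/5) / ln(80.2/3.33) = 0.8755 / 3.1816 = 0.2752
S_new/S_old = (A_new/A_old)^z = 0.7^0.2752 = exp(0.2752 × -0.3567) = 0.9065

90.7%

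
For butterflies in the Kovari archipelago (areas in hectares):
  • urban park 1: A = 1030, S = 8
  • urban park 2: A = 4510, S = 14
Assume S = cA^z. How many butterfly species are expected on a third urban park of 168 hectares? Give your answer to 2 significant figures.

4.0

z = ln(14/8) / ln(4510/1030) = 0.5596 / 1.4767 = 0.3790
c = 8 / 1030^0.3790 = 8 / 13.86 = 0.5772
S₃ = 0.5772 × 168^0.3790 = 0.5772 × 6.971 ≈ 4.024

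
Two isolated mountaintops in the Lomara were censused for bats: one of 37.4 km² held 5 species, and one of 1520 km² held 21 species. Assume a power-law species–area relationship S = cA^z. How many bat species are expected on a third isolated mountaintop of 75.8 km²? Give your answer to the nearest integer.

z = ln(21/5) / ln(1520/37.4) = 1.4351 / 3.7048 = 0.3874
c = 5 / 37.4^0.3874 = 5 / 4.067 = 1.229
S₃ = 1.229 × 75.8^0.3874 = 1.229 × 5.347 ≈ 6.574

7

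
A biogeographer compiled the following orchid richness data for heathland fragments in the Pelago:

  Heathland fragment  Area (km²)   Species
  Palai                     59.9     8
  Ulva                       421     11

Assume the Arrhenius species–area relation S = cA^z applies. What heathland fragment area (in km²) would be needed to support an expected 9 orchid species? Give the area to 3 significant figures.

z = ln(11/8) / ln(421/59.9) = 0.3185 / 1.9500 = 0.1633
c = 8 / 59.9^0.1633 = 8 / 1.951 = 4.1
A = (9/4.1)^(1/0.1633) ⇒ ln A = ln(2.195)/0.1633 = 4.8139
A = e^4.8139 ≈ 123.2 km²

123 km²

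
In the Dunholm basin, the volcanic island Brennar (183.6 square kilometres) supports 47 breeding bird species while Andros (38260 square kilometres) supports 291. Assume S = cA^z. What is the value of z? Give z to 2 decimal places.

Taking logs: ln S = ln c + z ln A, so z = (ln S₂ − ln S₁)/(ln A₂ − ln A₁).
z = ln(291/47) / ln(38260/183.6) = ln(6.191) / ln(208.4) = 1.8232 / 5.3394 = 0.3415

0.34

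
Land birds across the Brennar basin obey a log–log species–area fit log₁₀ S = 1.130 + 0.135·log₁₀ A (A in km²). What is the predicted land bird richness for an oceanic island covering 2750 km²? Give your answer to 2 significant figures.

39

S = 13.49 × 2750^0.135
ln S = ln 13.49 + 0.135 × ln 2750 = 2.6019 + 0.135 × 7.9194 = 3.6710
S = e^3.6710 ≈ 39.29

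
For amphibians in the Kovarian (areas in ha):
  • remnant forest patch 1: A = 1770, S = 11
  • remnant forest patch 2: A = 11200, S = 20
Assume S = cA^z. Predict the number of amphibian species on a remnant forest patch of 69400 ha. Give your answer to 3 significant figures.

36.1

z = ln(20/11) / ln(11200/1770) = 0.5978 / 1.8449 = 0.3240
c = 11 / 1770^0.3240 = 11 / 11.28 = 0.9748
S₃ = 0.9748 × 69400^0.3240 = 0.9748 × 37.05 ≈ 36.12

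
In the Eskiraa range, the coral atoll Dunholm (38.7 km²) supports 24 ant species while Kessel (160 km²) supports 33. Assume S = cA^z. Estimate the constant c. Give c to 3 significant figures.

10.6

z = ln(S₂/S₁) / ln(A₂/A₁) = ln(33/24) / ln(160/38.7) = 0.3185 / 1.4193 = 0.2244
c = S₁ / A₁^z = 24 / 38.7^0.2244 = 24 / 2.271 = 10.57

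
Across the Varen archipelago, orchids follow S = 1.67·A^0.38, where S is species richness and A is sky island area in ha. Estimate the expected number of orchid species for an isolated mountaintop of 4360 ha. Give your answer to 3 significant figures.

40.3

S = 1.67 × 4360^0.38
ln S = ln 1.67 + 0.38 × ln 4360 = 0.5128 + 0.38 × 8.3802 = 3.6973
S = e^3.6973 ≈ 40.34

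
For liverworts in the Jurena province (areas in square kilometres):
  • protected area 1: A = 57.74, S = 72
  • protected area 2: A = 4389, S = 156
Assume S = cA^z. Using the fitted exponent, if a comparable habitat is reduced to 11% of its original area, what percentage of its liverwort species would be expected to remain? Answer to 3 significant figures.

67.4%

z = ln(156/72) / ln(4389/57.74) = 0.7732 / 4.3309 = 0.1785
S_new/S_old = (A_new/A_old)^z = 0.11^0.1785 = exp(0.1785 × -2.2073) = 0.6743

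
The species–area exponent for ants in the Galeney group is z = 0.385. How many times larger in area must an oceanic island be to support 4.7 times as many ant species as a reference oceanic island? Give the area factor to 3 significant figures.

55.7

(A₂/A₁)^0.385 = 4.7, so A₂/A₁ = 4.7^(1/0.385) = 4.7^2.597
ln(A₂/A₁) = ln 4.7 / 0.385 = 1.5476 / 0.385 = 4.0196
A₂/A₁ = e^4.0196 ≈ 55.68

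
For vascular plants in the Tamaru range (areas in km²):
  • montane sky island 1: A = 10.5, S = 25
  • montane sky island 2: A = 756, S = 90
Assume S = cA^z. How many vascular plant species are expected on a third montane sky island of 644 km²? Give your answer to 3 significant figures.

z = ln(90/25) / ln(756/10.5) = 1.2809 / 4.2767 = 0.2995
c = 25 / 10.5^0.2995 = 25 / 2.022 = 12.36
S₃ = 12.36 × 644^0.2995 = 12.36 × 6.939 ≈ 85.78

85.8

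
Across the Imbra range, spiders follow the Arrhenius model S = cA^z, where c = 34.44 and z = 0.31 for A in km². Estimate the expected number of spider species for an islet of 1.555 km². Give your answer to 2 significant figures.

S = 34.44 × 1.555^0.31 = 34.44 × 1.147 ≈ 39.49

39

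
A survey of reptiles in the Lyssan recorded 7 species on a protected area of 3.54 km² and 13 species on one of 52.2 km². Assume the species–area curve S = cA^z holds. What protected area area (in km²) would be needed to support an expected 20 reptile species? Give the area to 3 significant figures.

340 km²

z = ln(13/7) / ln(52.2/3.54) = 0.6190 / 2.6910 = 0.2300
c = 7 / 3.54^0.2300 = 7 / 1.338 = 5.234
A = (20/5.234)^(1/0.2300) ⇒ ln A = ln(3.821)/0.2300 = 5.8277
A = e^5.8277 ≈ 339.6 km²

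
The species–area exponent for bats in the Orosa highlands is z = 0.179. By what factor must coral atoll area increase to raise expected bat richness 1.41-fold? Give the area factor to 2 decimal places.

(A₂/A₁)^0.179 = 1.41, so A₂/A₁ = 1.41^(1/0.179) = 1.41^5.587
ln(A₂/A₁) = ln 1.41 / 0.179 = 0.3436 / 0.179 = 1.9195
A₂/A₁ = e^1.9195 ≈ 6.818

6.82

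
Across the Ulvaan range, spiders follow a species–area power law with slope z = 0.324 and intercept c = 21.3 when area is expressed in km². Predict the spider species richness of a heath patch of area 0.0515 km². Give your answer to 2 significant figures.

8.1

S = 21.3 × 0.0515^0.324
ln S = ln 21.3 + 0.324 × ln 0.0515 = 3.0587 + 0.324 × -2.9662 = 2.0977
S = e^2.0977 ≈ 8.147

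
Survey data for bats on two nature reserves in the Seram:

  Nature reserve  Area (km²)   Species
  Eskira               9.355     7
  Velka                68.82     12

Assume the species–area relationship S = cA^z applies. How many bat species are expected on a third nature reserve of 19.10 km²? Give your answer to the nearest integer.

8

z = ln(12/7) / ln(68.82/9.355) = 0.5390 / 1.9956 = 0.2701
c = 7 / 9.355^0.2701 = 7 / 1.829 = 3.827
S₃ = 3.827 × 19.1^0.2701 = 3.827 × 2.218 ≈ 8.488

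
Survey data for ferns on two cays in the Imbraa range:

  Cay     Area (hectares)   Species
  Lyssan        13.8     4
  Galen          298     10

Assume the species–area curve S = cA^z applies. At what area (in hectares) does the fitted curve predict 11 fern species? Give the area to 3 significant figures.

410 hectares

z = ln(10/4) / ln(298/13.8) = 0.9163 / 3.0724 = 0.2982
c = 4 / 13.8^0.2982 = 4 / 2.187 = 1.829
A = (11/1.829)^(1/0.2982) ⇒ ln A = ln(6.016)/0.2982 = 6.0167
A = e^6.0167 ≈ 410.2 hectares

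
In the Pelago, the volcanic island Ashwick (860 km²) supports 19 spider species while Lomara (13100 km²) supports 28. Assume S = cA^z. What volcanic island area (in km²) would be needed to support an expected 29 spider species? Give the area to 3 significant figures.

z = ln(28/19) / ln(13100/860) = 0.3878 / 2.7234 = 0.1424
c = 19 / 860^0.1424 = 19 / 2.617 = 7.26
A = (29/7.26)^(1/0.1424) ⇒ ln A = ln(3.994)/0.1424 = 9.7268
A = e^9.7268 ≈ 16761 km²

16800 km²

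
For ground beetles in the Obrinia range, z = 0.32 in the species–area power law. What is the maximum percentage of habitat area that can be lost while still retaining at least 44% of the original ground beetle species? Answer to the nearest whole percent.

Need (A_new/A_old)^0.32 = 0.44, so A_new/A_old = 0.44^(1/0.32) = 0.44^3.125
ln(A_new/A_old) = ln 0.44 / 0.32 = -0.8210 / 0.32 = -2.5656
A_new/A_old = e^-2.5656 ≈ 0.07688
Fraction that can be lost = 1 − 0.07688 = 0.9231

92%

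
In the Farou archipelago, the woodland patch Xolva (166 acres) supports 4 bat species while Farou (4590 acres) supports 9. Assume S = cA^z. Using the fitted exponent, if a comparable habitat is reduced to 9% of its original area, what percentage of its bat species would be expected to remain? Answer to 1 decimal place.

55.5%

z = ln(9/4) / ln(4590/166) = 0.8109 / 3.3196 = 0.2443
S_new/S_old = (A_new/A_old)^z = 0.09^0.2443 = exp(0.2443 × -2.4079) = 0.5553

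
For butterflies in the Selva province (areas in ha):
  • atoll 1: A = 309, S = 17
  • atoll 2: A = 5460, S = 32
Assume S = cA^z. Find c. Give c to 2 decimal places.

4.81

z = ln(S₂/S₁) / ln(A₂/A₁) = ln(32/17) / ln(5460/309) = 0.6325 / 2.8719 = 0.2202
c = S₁ / A₁^z = 17 / 309^0.2202 = 17 / 3.535 = 4.809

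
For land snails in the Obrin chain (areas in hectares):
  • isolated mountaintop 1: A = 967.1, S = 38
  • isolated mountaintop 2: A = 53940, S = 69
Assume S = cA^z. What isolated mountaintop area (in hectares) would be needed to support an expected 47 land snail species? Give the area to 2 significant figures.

z = ln(69/38) / ln(53940/967.1) = 0.5965 / 4.0213 = 0.1483
c = 38 / 967.1^0.1483 = 38 / 2.772 = 13.71
A = (47/13.71)^(1/0.1483) ⇒ ln A = ln(3.429)/0.1483 = 8.3072
A = e^8.3072 ≈ 4053 hectares

4100 hectares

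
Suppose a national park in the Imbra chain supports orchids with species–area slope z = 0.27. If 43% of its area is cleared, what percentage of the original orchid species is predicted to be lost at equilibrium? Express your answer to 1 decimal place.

14.1%

S_new/S_old = (A_new/A_old)^z = 0.57^0.27
= exp(0.27 × ln 0.57) = exp(0.27 × -0.5621) = exp(-0.1518) ≈ 0.8592
Fraction lost = 1 − 0.8592 = 0.1408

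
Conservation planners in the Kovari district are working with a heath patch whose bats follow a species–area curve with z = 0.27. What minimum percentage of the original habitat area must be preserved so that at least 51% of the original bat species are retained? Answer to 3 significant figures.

Need (A_new/A_old)^0.27 = 0.51, so A_new/A_old = 0.51^(1/0.27) = 0.51^3.704
ln(A_new/A_old) = ln 0.51 / 0.27 = -0.6733 / 0.27 = -2.4939
A_new/A_old = e^-2.4939 ≈ 0.08259

8.26%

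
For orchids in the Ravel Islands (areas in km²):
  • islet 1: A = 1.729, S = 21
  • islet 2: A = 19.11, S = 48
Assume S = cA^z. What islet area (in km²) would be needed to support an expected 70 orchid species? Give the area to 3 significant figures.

z = ln(48/21) / ln(19.11/1.729) = 0.8267 / 2.4027 = 0.3441
c = 21 / 1.729^0.3441 = 21 / 1.207 = 17.39
A = (70/17.39)^(1/0.3441) ⇒ ln A = ln(4.024)/0.3441 = 4.0468
A = e^4.0468 ≈ 57.21 km²

57.2 km²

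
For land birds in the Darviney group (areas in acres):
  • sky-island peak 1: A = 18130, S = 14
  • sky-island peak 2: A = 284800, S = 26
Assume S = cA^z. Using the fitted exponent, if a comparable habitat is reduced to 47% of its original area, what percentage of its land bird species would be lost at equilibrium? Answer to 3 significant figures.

z = ln(26/14) / ln(284800/18130) = 0.6190 / 2.7542 = 0.2248
S_new/S_old = (A_new/A_old)^z = 0.47^0.2248 = exp(0.2248 × -0.7550) = 0.8439
Fraction lost = 1 − 0.8439 = 0.1561

15.6%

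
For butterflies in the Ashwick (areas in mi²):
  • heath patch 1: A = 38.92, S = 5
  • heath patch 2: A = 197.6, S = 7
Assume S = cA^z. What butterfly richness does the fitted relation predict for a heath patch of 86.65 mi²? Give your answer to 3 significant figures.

5.90

z = ln(7/5) / ln(197.6/38.92) = 0.3365 / 1.6247 = 0.2071
c = 5 / 38.92^0.2071 = 5 / 2.135 = 2.342
S₃ = 2.342 × 86.65^0.2071 = 2.342 × 2.519 ≈ 5.901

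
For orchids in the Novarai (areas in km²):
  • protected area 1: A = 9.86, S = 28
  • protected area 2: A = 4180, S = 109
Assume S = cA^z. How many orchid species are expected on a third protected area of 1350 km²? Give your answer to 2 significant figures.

z = ln(109/28) / ln(4180/9.86) = 1.3591 / 6.0496 = 0.2247
c = 28 / 9.86^0.2247 = 28 / 1.672 = 16.74
S₃ = 16.74 × 1350^0.2247 = 16.74 × 5.05 ≈ 84.56

85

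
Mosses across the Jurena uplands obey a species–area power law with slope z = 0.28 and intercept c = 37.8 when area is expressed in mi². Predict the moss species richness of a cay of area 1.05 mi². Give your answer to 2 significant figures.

S = 37.8 × 1.05^0.28
ln S = ln 37.8 + 0.28 × ln 1.05 = 3.6323 + 0.28 × 0.0488 = 3.6460
S = e^3.6460 ≈ 38.32

38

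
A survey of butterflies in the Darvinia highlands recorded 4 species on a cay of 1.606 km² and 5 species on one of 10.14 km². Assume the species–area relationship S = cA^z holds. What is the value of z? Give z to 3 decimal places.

0.121

Taking logs: ln S = ln c + z ln A, so z = (ln S₂ − ln S₁)/(ln A₂ − ln A₁).
z = ln(5/4) / ln(10.14/1.606) = ln(1.25) / ln(6.314) = 0.2231 / 1.8427 = 0.1211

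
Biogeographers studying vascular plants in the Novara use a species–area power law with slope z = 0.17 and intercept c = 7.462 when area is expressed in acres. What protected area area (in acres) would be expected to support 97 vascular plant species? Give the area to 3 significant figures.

3570000 acres

97 = 7.462 × A^0.17  ⇒  A^0.17 = 97/7.462 = 13
ln A = ln(13) / 0.17 = 2.5649 / 0.17 = 15.0876
A = e^15.0876 ≈ 3568206 acres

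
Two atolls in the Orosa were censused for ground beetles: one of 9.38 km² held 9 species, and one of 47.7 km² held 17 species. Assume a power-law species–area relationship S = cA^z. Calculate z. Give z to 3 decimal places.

Taking logs: ln S = ln c + z ln A, so z = (ln S₂ − ln S₁)/(ln A₂ − ln A₁).
z = ln(17/9) / ln(47.7/9.38) = ln(1.889) / ln(5.085) = 0.6360 / 1.6264 = 0.3911

0.391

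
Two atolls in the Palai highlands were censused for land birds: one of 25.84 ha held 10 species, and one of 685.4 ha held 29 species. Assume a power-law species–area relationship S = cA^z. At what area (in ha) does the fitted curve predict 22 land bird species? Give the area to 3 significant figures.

293 ha

z = ln(29/10) / ln(685.4/25.84) = 1.0647 / 3.2781 = 0.3248
c = 10 / 25.84^0.3248 = 10 / 2.875 = 3.478
A = (22/3.478)^(1/0.3248) ⇒ ln A = ln(6.326)/0.3248 = 5.6795
A = e^5.6795 ≈ 292.8 ha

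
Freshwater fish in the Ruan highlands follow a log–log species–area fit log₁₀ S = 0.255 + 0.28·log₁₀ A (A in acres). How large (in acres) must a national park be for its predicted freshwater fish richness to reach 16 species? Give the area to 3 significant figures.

2450 acres

16 = 1.799 × A^0.28  ⇒  A^0.28 = 16/1.799 = 8.894
ln A = ln(8.894) / 0.28 = 2.1854 / 0.28 = 7.8051
A = e^7.8051 ≈ 2453 acres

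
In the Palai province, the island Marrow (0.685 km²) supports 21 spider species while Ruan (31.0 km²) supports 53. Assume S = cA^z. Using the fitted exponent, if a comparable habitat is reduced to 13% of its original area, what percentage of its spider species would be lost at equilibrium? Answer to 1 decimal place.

z = ln(53/21) / ln(31/0.685) = 0.9258 / 3.8123 = 0.2428
S_new/S_old = (A_new/A_old)^z = 0.13^0.2428 = exp(0.2428 × -2.0402) = 0.6093
Fraction lost = 1 − 0.6093 = 0.3907

39.1%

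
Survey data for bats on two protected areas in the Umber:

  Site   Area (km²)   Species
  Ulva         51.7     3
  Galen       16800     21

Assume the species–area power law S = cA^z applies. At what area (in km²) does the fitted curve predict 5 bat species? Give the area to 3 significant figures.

z = ln(21/3) / ln(16800/51.7) = 1.9459 / 5.7837 = 0.3364
c = 3 / 51.7^0.3364 = 3 / 3.771 = 0.7955
A = (5/0.7955)^(1/0.3364) ⇒ ln A = ln(6.286)/0.3364 = 5.4637
A = e^5.4637 ≈ 236 km²

236 km²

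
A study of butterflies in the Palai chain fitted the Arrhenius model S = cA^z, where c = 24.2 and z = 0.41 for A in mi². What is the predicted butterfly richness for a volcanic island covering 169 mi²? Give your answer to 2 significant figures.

S = 24.2 × 169^0.41
ln S = ln 24.2 + 0.41 × ln 169 = 3.1864 + 0.41 × 5.1299 = 5.2896
S = e^5.2896 ≈ 198.3

200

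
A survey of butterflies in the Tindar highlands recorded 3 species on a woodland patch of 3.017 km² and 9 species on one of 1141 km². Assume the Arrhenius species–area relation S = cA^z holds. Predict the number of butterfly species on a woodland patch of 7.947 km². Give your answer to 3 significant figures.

3.59

z = ln(9/3) / ln(1141/3.017) = 1.0986 / 5.9354 = 0.1851
c = 3 / 3.017^0.1851 = 3 / 1.227 = 2.445
S₃ = 2.445 × 7.947^0.1851 = 2.445 × 1.468 ≈ 3.589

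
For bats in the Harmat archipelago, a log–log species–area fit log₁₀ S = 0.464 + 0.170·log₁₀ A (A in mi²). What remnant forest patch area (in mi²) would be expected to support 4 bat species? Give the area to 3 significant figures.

4 = 2.911 × A^0.17  ⇒  A^0.17 = 4/2.911 = 1.374
ln A = ln(1.374) / 0.17 = 0.3179 / 0.17 = 1.8700
A = e^1.8700 ≈ 6.488 mi²

6.49 mi²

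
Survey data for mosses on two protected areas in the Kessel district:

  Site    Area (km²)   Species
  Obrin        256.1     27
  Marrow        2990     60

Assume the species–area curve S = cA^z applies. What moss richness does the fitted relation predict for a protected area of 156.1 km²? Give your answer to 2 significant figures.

z = ln(60/27) / ln(2990/256.1) = 0.7985 / 2.4575 = 0.3249
c = 27 / 256.1^0.3249 = 27 / 6.061 = 4.454
S₃ = 4.454 × 156.1^0.3249 = 4.454 × 5.161 ≈ 22.99

23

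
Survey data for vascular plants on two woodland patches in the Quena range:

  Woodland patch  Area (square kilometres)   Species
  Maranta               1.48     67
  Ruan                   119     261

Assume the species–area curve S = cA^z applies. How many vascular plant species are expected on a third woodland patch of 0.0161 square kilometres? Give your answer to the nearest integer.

z = ln(261/67) / ln(119/1.48) = 1.3598 / 4.3871 = 0.3100
c = 67 / 1.48^0.3100 = 67 / 1.129 = 59.33
S₃ = 59.33 × 0.0161^0.3100 = 59.33 × 0.2781 ≈ 16.5

17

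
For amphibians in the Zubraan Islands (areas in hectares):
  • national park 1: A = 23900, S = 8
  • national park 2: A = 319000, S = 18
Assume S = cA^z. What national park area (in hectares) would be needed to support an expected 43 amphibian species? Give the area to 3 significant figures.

5160000 hectares

z = ln(18/8) / ln(319000/23900) = 0.8109 / 2.5913 = 0.3129
c = 8 / 23900^0.3129 = 8 / 23.45 = 0.3411
A = (43/0.3411)^(1/0.3129) ⇒ ln A = ln(126.1)/0.3129 = 15.4557
A = e^15.4557 ≈ 5155953 hectares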